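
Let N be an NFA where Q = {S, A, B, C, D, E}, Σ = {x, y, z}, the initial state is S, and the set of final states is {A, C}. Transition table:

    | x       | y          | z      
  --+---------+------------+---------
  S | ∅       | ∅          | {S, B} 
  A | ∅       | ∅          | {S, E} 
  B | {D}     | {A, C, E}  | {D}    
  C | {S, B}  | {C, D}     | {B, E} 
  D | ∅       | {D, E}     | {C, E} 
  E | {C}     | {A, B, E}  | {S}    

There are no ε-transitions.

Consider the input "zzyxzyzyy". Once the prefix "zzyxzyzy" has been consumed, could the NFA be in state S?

Start in {S}.
Read 'z': S→{S, B}; now {S, B}.
Read 'z': S→{S, B}, B→{D}; now {S, B, D}.
Read 'y': S→∅, B→{A, C, E}, D→{D, E}; now {A, C, D, E}.
Read 'x': A→∅, C→{S, B}, D→∅, E→{C}; now {S, B, C}.
Read 'z': S→{S, B}, B→{D}, C→{B, E}; now {S, B, D, E}.
Read 'y': S→∅, B→{A, C, E}, D→{D, E}, E→{A, B, E}; now {A, B, C, D, E}.
Read 'z': A→{S, E}, B→{D}, C→{B, E}, D→{C, E}, E→{S}; now {S, B, C, D, E}.
Read 'y': S→∅, B→{A, C, E}, C→{C, D}, D→{D, E}, E→{A, B, E}; now {A, B, C, D, E}.
State S is not in {A, B, C, D, E}.

No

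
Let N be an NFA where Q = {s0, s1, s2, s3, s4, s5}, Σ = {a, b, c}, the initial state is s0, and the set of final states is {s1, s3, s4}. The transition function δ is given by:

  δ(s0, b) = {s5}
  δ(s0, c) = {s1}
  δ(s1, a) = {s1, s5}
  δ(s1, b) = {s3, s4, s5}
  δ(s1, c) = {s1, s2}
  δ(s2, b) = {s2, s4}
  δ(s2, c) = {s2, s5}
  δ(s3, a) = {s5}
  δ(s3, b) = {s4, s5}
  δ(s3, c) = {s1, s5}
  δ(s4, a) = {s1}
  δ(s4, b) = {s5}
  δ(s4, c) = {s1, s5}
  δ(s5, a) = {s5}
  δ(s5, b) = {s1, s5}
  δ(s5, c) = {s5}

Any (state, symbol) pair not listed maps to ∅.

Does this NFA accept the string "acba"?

No

Start in {s0}.
Read 'a': {s0} → ∅.
The set is empty and remains empty for the remaining 3 symbols.
The final set ∅ contains no accepting state.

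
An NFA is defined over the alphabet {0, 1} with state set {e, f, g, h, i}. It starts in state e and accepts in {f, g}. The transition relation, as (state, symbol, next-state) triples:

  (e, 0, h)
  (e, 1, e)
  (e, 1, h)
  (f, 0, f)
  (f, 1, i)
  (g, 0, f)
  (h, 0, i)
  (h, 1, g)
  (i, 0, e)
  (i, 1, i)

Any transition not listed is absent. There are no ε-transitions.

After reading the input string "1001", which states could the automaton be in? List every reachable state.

{e, h, i}

Start in {e}.
Read '1': e→{e, h}; now {e, h}.
Read '0': e→{h}, h→{i}; now {h, i}.
Read '0': h→{i}, i→{e}; now {e, i}.
Read '1': e→{e, h}, i→{i}; now {e, h, i}.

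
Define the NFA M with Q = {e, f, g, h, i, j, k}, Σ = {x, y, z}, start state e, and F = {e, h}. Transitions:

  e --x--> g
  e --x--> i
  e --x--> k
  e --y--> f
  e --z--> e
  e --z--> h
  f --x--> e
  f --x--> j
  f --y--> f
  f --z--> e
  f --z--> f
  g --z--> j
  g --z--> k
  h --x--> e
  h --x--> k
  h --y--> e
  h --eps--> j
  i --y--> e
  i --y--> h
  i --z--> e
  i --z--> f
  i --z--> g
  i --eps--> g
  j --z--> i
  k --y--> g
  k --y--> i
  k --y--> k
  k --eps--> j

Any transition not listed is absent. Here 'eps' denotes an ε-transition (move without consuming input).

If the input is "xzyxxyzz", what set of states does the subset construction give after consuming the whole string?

{e, f, g, h, i, j, k}

Start in {e}.
Read 'x': {e} → {g, i, j, k}.
Read 'z': {g, i, j, k} → {e, f, g, i, j, k}.
Read 'y': {e, f, g, i, j, k} → {e, f, g, h, i, j, k}.
Read 'x': {e, f, g, h, i, j, k} → {e, g, i, j, k}.
Read 'x': {e, g, i, j, k} → {g, i, j, k}.
Read 'y': {g, i, j, k} → {e, g, h, i, j, k}.
Read 'z': {e, g, h, i, j, k} → {e, f, g, h, i, j, k}.
Read 'z': {e, f, g, h, i, j, k} → {e, f, g, h, i, j, k}.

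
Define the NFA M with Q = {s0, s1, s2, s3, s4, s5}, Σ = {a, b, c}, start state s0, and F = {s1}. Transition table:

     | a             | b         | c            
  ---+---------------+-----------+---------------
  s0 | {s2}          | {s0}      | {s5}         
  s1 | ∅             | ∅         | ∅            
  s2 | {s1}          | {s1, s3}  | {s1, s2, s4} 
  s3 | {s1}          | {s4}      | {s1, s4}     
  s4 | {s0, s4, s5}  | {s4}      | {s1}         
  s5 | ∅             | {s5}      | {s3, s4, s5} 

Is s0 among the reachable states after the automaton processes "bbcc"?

Start in {s0}.
Read 'b': s0→{s0}; now {s0}.
Read 'b': s0→{s0}; now {s0}.
Read 'c': s0→{s5}; now {s5}.
Read 'c': s5→{s3, s4, s5}; now {s3, s4, s5}.
State s0 is not in {s3, s4, s5}.

No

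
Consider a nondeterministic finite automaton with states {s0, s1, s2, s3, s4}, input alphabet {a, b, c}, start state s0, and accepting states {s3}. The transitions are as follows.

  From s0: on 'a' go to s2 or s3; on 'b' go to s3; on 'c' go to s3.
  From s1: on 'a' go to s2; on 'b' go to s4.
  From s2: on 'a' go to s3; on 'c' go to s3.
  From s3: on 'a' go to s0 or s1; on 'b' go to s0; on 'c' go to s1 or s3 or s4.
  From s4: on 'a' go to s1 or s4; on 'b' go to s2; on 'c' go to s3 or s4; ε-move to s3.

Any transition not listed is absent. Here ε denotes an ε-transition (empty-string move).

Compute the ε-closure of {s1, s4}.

{s1, s3, s4}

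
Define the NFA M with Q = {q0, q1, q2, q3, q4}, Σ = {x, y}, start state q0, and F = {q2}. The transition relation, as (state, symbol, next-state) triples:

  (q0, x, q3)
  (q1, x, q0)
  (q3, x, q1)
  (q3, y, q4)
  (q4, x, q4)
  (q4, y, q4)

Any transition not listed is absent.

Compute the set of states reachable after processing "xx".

Start in {q0}.
Read 'x': q0→{q3}; now {q3}.
Read 'x': q3→{q1}; now {q1}.

{q1}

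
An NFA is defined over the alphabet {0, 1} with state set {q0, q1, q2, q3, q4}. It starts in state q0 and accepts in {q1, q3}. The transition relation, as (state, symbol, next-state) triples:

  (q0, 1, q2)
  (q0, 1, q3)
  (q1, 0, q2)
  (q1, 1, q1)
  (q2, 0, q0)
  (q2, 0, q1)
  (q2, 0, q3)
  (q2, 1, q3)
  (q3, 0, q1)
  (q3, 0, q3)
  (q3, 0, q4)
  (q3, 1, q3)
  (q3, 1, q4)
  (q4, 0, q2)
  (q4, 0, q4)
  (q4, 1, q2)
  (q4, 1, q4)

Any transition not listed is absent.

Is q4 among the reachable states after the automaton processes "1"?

No

Start in {q0}.
Read '1': {q0} → {q2, q3}.
State q4 is not in {q2, q3}.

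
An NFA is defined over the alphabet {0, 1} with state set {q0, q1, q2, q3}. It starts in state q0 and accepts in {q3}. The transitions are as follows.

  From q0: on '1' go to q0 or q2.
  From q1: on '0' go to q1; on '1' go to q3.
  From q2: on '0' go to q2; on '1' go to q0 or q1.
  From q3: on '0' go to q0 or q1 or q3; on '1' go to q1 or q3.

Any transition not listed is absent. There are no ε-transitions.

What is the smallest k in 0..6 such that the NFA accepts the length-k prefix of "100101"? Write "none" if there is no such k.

6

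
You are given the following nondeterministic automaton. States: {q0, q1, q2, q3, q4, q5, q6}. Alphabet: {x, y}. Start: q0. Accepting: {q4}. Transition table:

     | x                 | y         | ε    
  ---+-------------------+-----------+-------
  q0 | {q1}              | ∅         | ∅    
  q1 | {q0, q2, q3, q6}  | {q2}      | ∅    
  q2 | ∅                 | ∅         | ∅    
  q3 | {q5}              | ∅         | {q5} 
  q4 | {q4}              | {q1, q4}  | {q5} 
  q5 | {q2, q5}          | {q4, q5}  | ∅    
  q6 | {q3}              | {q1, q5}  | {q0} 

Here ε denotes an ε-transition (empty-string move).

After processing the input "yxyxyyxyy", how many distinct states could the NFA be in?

Start in {q0}.
Read 'y': {q0} → ∅.
The set is empty and remains empty for the remaining 8 symbols.
That set has 0 states.

0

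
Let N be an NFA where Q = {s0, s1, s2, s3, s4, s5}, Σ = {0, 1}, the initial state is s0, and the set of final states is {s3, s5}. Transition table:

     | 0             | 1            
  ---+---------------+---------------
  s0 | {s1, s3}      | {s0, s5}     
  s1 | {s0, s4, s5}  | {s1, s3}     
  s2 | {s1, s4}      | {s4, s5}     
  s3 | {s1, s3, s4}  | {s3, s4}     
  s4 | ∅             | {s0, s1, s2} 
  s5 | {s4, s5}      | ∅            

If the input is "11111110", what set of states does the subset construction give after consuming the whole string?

{s1, s3, s4, s5}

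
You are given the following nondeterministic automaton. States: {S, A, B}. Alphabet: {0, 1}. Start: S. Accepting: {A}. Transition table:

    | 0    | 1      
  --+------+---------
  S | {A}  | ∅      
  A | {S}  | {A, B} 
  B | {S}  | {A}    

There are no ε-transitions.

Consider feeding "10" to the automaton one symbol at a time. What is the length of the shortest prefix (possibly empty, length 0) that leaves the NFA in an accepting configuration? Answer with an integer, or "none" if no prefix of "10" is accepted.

none

Start in {S}.
Read '1': S→∅; now ∅.
The set is empty and remains empty for the remaining 1 symbol.
No reachable set along the way intersects F.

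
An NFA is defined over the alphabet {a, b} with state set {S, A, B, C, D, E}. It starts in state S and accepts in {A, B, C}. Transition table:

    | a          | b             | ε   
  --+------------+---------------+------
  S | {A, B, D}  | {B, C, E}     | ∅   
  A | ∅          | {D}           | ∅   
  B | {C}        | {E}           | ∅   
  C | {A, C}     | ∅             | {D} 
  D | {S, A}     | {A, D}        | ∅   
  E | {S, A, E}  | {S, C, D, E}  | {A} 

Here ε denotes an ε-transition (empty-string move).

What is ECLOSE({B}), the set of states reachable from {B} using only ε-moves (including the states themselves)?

{B}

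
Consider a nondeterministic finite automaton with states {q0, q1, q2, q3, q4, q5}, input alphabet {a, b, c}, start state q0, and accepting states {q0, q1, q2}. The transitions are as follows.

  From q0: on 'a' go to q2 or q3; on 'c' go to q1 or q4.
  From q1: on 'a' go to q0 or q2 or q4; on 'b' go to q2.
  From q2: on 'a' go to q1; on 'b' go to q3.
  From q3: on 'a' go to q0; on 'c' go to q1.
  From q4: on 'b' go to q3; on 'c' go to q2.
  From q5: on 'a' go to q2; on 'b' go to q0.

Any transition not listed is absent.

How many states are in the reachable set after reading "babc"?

0

Start in {q0}.
Read 'b': q0→∅; now ∅.
The set is empty and remains empty for the remaining 3 symbols.
That set has 0 states.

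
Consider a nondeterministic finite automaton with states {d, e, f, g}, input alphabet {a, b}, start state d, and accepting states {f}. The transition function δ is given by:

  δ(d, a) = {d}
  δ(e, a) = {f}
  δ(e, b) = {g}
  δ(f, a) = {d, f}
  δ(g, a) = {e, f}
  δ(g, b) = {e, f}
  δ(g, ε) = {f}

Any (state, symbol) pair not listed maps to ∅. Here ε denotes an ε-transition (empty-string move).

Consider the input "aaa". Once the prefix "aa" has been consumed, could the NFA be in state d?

Start in {d}.
Read 'a': d→{d}; now {d}.
Read 'a': d→{d}; now {d}.
State d is in {d}.

Yes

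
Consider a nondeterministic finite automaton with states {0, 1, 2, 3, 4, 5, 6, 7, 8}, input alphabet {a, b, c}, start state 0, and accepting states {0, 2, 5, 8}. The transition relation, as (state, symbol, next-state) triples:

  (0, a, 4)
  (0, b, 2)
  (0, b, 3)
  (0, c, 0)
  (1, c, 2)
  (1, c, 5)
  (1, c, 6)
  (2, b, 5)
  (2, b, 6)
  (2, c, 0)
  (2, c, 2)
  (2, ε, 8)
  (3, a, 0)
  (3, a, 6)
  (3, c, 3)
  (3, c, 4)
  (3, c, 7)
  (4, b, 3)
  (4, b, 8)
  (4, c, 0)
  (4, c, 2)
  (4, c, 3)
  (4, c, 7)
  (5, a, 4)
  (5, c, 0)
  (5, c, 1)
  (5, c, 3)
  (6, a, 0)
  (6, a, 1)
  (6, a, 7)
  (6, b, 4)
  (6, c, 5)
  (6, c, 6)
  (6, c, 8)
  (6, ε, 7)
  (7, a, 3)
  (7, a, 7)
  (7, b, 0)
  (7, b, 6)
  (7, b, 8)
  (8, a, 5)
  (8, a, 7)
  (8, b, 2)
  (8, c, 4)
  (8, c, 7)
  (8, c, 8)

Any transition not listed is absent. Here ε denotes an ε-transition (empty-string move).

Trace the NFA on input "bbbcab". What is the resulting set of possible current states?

Start in {0}.
Read 'b': 0→{2, 3}; union {2, 3}; ε-closure = {2, 3, 8}.
Read 'b': 2→{5, 6}, 3→∅, 8→{2}; union {2, 5, 6}; ε-closure = {2, 5, 6, 7, 8}.
Read 'b': 2→{5, 6}, 5→∅, 6→{4}, 7→{0, 6, 8}, 8→{2}; union {0, 2, 4, 5, 6, 8}; ε-closure = {0, 2, 4, 5, 6, 7, 8}.
Read 'c': 0→{0}, 2→{0, 2}, 4→{0, 2, 3, 7}, 5→{0, 1, 3}, 6→{5, 6, 8}, 7→∅, 8→{4, 7, 8}; now {0, 1, 2, 3, 4, 5, 6, 7, 8}.
Read 'a': 0→{4}, 1→∅, 2→∅, 3→{0, 6}, 4→∅, 5→{4}, 6→{0, 1, 7}, 7→{3, 7}, 8→{5, 7}; now {0, 1, 3, 4, 5, 6, 7}.
Read 'b': 0→{2, 3}, 1→∅, 3→∅, 4→{3, 8}, 5→∅, 6→{4}, 7→{0, 6, 8}; union {0, 2, 3, 4, 6, 8}; ε-closure = {0, 2, 3, 4, 6, 7, 8}.

{0, 2, 3, 4, 6, 7, 8}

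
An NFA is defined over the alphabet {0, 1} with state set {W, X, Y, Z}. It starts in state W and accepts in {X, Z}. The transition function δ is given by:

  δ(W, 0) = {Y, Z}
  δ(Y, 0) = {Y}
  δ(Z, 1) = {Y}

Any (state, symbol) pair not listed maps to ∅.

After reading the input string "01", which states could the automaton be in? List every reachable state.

Start in {W}.
Read '0': {W} → {Y, Z}.
Read '1': {Y, Z} → {Y}.

{Y}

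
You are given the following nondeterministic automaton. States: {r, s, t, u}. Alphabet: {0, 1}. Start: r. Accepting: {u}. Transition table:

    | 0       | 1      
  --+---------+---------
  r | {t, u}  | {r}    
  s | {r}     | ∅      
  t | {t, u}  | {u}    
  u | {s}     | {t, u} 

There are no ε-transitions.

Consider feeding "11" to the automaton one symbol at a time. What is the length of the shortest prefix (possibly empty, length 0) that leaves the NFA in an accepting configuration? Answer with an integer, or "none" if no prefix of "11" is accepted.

Start in {r}.
Read '1': r→{r}; now {r}.
Read '1': r→{r}; now {r}.
No reachable set along the way intersects F.

none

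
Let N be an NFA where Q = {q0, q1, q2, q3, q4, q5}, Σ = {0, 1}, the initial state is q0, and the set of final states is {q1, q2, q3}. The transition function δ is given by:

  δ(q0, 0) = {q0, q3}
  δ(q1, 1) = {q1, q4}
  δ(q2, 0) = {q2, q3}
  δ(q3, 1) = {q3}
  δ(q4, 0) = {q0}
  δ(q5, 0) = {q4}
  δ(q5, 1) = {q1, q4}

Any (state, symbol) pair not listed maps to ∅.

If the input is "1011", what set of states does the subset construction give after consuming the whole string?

∅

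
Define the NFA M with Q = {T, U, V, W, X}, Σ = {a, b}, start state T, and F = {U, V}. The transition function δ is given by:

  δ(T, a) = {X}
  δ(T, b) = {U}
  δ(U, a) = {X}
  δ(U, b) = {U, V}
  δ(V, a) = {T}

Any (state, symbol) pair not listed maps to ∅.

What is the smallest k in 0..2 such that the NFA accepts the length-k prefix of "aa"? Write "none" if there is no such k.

none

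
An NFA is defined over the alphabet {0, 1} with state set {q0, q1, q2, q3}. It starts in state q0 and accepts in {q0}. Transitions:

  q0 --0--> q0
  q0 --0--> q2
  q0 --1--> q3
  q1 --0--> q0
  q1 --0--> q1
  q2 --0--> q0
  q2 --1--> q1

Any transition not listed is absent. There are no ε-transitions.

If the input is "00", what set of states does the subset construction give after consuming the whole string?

{q0, q2}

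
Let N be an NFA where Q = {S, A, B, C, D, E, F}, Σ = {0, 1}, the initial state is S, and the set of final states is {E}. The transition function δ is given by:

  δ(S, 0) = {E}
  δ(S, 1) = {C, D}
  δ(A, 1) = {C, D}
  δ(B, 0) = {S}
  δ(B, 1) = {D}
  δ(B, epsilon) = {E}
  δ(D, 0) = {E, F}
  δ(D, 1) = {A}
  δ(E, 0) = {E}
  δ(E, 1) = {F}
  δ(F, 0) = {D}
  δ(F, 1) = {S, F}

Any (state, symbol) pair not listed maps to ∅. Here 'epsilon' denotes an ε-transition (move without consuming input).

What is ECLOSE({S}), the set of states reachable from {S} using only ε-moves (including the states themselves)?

{S}

Begin with {S}.
No ε-moves leave this set, so the closure equals the set itself.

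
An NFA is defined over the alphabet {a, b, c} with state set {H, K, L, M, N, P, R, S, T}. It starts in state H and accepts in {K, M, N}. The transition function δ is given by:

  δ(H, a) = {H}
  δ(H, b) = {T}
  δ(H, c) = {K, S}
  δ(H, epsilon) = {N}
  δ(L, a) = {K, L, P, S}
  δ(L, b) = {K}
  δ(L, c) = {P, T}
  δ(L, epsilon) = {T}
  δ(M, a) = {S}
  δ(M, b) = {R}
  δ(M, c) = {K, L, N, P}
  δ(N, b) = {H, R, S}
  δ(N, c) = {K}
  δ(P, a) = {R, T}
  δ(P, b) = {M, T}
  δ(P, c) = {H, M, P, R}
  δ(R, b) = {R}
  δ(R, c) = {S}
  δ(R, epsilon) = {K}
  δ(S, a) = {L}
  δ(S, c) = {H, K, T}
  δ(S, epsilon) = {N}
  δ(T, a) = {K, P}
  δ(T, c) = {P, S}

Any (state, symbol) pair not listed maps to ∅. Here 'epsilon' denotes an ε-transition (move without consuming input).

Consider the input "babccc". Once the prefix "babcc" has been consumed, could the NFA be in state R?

Yes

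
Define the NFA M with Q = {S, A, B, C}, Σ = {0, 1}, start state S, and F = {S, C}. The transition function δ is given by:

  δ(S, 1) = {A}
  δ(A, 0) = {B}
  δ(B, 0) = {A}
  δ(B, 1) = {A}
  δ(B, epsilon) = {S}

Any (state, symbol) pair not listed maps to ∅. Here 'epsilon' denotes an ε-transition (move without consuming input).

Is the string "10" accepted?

Yes

Start in {S}.
Read '1': S→{A}; now {A}.
Read '0': A→{B}; union {B}; ε-closure = {S, B}.
The final set {S, B} contains the accepting state S.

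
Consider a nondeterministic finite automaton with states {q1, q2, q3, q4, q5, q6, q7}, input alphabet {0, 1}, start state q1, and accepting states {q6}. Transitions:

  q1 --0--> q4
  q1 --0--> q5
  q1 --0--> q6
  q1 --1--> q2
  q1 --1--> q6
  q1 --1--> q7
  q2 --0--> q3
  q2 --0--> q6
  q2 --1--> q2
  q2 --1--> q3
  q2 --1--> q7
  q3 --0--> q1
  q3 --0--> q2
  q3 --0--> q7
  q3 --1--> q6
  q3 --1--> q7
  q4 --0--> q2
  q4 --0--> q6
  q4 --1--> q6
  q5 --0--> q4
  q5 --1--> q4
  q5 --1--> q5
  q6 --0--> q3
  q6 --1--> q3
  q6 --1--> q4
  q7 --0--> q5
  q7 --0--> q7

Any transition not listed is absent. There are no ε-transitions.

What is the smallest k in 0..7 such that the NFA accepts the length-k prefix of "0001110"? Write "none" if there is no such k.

Start in {q1}.
Read '0': q1→{q4, q5, q6}; now {q4, q5, q6}.
None of the earlier sets intersect F, but {q4, q5, q6} does.

1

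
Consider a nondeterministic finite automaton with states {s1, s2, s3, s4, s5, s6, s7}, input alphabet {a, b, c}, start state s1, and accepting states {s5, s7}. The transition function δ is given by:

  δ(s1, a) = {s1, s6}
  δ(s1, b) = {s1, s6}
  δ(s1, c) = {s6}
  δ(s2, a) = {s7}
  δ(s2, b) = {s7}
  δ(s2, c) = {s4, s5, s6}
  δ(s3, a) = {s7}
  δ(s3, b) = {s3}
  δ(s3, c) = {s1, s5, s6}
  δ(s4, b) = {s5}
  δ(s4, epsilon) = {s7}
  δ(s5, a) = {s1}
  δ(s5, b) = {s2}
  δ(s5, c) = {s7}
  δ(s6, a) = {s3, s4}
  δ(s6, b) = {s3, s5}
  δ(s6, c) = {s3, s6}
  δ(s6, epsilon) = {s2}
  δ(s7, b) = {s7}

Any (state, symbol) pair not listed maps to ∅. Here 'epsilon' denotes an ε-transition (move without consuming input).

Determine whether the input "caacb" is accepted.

No

Start in {s1}.
Read 'c': {s1} → {s2, s6}.
Read 'a': {s2, s6} → {s3, s4, s7}.
Read 'a': {s3, s4, s7} → {s7}.
Read 'c': {s7} → ∅.
The set is empty and remains empty for the remaining 1 symbol.
The final set ∅ contains no accepting state.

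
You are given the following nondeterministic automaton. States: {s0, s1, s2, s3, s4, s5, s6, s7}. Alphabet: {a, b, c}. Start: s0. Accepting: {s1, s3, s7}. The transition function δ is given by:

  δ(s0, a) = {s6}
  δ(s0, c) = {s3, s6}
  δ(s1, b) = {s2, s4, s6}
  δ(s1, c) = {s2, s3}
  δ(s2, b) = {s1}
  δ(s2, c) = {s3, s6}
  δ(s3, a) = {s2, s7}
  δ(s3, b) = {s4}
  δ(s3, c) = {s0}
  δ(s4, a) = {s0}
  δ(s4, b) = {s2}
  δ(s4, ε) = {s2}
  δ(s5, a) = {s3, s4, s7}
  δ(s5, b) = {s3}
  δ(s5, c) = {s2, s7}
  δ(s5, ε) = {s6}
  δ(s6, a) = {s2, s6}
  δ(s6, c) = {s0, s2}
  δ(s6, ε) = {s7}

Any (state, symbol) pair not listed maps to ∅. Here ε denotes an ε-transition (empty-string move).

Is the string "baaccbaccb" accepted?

Start in {s0}.
Read 'b': {s0} → ∅.
The set is empty and remains empty for the remaining 9 symbols.
The final set ∅ contains no accepting state.

No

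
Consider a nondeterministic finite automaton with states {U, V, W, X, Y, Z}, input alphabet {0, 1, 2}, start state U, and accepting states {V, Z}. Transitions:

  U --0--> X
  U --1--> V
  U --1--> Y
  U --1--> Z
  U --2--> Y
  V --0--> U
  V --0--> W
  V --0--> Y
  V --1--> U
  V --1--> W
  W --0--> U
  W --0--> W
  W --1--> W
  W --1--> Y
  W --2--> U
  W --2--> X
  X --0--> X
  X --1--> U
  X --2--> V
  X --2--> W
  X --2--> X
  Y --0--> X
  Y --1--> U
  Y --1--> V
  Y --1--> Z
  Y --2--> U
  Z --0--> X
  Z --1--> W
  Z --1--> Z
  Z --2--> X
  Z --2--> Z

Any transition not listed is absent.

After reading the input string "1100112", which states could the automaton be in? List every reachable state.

Start in {U}.
Read '1': U→{V, Y, Z}; now {V, Y, Z}.
Read '1': V→{U, W}, Y→{U, V, Z}, Z→{W, Z}; now {U, V, W, Z}.
Read '0': U→{X}, V→{U, W, Y}, W→{U, W}, Z→{X}; now {U, W, X, Y}.
Read '0': U→{X}, W→{U, W}, X→{X}, Y→{X}; now {U, W, X}.
Read '1': U→{V, Y, Z}, W→{W, Y}, X→{U}; now {U, V, W, Y, Z}.
Read '1': U→{V, Y, Z}, V→{U, W}, W→{W, Y}, Y→{U, V, Z}, Z→{W, Z}; now {U, V, W, Y, Z}.
Read '2': U→{Y}, V→∅, W→{U, X}, Y→{U}, Z→{X, Z}; now {U, X, Y, Z}.

{U, X, Y, Z}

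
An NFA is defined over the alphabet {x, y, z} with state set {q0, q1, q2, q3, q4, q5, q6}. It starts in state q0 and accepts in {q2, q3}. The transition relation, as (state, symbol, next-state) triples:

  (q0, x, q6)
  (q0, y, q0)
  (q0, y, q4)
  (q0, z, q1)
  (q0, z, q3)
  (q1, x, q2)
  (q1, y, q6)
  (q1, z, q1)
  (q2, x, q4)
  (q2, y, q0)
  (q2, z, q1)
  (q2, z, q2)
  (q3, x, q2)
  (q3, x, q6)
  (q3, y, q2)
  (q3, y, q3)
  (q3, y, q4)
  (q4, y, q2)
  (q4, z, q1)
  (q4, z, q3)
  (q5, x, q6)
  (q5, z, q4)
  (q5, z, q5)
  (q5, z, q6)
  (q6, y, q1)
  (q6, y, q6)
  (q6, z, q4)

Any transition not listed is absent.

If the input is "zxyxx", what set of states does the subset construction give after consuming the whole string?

Start in {q0}.
Read 'z': {q0} → {q1, q3}.
Read 'x': {q1, q3} → {q2, q6}.
Read 'y': {q2, q6} → {q0, q1, q6}.
Read 'x': {q0, q1, q6} → {q2, q6}.
Read 'x': {q2, q6} → {q4}.

{q4}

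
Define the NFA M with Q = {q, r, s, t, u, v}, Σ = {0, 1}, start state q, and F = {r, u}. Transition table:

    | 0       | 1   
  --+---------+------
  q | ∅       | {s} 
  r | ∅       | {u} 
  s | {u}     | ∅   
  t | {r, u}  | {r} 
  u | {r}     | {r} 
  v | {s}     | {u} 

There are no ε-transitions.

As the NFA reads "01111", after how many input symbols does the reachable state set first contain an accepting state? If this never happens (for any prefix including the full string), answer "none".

none

Start in {q}.
Read '0': q→∅; now ∅.
The set is empty and remains empty for the remaining 4 symbols.
No reachable set along the way intersects F.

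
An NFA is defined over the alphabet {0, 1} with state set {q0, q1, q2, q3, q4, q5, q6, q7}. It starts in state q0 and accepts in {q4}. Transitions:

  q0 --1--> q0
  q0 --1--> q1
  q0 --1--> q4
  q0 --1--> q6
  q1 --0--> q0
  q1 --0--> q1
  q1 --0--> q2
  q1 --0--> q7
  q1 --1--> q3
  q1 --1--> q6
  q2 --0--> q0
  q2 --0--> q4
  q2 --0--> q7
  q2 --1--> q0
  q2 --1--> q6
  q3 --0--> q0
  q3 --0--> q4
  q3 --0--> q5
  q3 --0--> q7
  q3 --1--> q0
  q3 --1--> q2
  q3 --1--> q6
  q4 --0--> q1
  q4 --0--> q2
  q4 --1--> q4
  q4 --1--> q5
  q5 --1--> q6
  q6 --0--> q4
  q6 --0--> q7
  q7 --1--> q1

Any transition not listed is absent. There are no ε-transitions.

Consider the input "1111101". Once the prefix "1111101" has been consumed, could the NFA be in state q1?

Start in {q0}.
Read '1': {q0} → {q0, q1, q4, q6}.
Read '1': {q0, q1, q4, q6} → {q0, q1, q3, q4, q5, q6}.
Read '1': {q0, q1, q3, q4, q5, q6} → {q0, q1, q2, q3, q4, q5, q6}.
Read '1': {q0, q1, q2, q3, q4, q5, q6} → {q0, q1, q2, q3, q4, q5, q6}.
Read '1': {q0, q1, q2, q3, q4, q5, q6} → {q0, q1, q2, q3, q4, q5, q6}.
Read '0': {q0, q1, q2, q3, q4, q5, q6} → {q0, q1, q2, q4, q5, q7}.
Read '1': {q0, q1, q2, q4, q5, q7} → {q0, q1, q3, q4, q5, q6}.
State q1 is in {q0, q1, q3, q4, q5, q6}.

Yes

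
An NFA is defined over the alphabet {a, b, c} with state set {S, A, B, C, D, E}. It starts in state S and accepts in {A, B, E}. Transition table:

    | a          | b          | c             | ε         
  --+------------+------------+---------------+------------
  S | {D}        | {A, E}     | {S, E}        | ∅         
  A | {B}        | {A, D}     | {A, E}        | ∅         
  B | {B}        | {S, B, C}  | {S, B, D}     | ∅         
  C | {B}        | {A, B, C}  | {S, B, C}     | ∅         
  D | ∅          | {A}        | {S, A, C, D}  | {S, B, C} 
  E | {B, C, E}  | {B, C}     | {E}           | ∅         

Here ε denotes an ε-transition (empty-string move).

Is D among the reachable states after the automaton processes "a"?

Yes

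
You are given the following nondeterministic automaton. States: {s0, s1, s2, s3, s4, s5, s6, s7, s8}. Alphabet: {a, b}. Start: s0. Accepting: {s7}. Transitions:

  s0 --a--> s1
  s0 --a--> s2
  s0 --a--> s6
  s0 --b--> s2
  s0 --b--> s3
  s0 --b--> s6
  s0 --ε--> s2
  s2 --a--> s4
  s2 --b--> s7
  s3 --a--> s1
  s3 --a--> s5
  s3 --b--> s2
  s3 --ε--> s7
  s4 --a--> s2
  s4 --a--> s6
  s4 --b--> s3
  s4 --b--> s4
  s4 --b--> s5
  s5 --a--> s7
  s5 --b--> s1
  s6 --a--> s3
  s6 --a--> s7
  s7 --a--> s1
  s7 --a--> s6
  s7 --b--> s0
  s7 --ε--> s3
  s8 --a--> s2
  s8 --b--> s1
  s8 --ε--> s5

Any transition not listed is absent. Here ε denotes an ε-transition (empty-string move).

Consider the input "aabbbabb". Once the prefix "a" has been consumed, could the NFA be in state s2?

Yes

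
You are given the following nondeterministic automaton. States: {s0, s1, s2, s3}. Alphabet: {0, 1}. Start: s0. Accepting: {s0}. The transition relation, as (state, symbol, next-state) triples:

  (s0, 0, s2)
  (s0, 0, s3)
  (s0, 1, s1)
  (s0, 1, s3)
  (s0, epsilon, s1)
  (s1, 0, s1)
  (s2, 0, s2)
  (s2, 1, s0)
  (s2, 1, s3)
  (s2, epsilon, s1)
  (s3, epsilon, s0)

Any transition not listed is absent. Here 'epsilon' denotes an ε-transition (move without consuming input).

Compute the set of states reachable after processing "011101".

{s0, s1, s3}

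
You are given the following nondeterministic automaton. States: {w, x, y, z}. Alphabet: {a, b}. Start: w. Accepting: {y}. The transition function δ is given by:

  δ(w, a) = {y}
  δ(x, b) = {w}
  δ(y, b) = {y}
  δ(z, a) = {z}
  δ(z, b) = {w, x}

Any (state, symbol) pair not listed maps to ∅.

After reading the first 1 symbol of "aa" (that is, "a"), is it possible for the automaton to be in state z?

Start in {w}.
Read 'a': {w} → {y}.
State z is not in {y}.

No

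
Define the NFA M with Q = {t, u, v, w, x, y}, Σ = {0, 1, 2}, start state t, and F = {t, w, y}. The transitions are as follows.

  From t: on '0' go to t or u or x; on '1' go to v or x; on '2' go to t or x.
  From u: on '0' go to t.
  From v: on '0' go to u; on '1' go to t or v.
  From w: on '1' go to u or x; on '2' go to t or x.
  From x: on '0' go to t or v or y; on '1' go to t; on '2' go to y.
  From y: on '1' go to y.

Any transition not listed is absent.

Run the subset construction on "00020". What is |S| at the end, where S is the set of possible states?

5

Start in {t}.
Read '0': t→{t, u, x}; now {t, u, x}.
Read '0': t→{t, u, x}, u→{t}, x→{t, v, y}; now {t, u, v, x, y}.
Read '0': t→{t, u, x}, u→{t}, v→{u}, x→{t, v, y}, y→∅; now {t, u, v, x, y}.
Read '2': t→{t, x}, u→∅, v→∅, x→{y}, y→∅; now {t, x, y}.
Read '0': t→{t, u, x}, x→{t, v, y}, y→∅; now {t, u, v, x, y}.
That set has 5 states.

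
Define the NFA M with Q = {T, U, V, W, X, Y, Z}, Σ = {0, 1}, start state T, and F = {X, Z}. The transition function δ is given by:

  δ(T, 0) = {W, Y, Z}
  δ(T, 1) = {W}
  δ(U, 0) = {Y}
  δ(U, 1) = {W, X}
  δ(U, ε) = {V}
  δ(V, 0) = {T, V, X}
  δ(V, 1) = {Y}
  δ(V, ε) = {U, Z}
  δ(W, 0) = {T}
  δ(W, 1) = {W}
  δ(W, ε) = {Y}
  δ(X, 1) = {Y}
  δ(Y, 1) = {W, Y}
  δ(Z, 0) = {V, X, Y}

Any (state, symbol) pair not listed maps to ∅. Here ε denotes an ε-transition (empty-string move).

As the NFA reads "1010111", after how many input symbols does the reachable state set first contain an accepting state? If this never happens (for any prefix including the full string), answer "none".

Start in {T}.
Read '1': T→{W}; union {W}; ε-closure = {W, Y}.
Read '0': W→{T}, Y→∅; now {T}.
Read '1': T→{W}; union {W}; ε-closure = {W, Y}.
Read '0': W→{T}, Y→∅; now {T}.
Read '1': T→{W}; union {W}; ε-closure = {W, Y}.
Read '1': W→{W}, Y→{W, Y}; now {W, Y}.
Read '1': W→{W}, Y→{W, Y}; now {W, Y}.
No reachable set along the way intersects F.

none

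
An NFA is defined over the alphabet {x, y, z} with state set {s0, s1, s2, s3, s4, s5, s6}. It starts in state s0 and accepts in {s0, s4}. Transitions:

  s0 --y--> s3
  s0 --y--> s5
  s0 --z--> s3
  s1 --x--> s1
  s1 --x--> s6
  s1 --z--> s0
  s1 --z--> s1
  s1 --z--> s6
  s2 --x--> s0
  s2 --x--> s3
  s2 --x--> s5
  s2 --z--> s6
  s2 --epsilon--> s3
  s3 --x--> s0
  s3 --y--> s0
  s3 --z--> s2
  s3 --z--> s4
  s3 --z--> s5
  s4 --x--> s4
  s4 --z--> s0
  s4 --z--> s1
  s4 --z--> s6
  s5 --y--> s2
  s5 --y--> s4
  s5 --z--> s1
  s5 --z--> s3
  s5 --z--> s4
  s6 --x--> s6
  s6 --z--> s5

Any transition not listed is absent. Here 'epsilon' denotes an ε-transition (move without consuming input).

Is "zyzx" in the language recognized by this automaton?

Yes

Start in {s0}.
Read 'z': {s0} → {s3}.
Read 'y': {s3} → {s0}.
Read 'z': {s0} → {s3}.
Read 'x': {s3} → {s0}.
The final set {s0} contains the accepting state s0.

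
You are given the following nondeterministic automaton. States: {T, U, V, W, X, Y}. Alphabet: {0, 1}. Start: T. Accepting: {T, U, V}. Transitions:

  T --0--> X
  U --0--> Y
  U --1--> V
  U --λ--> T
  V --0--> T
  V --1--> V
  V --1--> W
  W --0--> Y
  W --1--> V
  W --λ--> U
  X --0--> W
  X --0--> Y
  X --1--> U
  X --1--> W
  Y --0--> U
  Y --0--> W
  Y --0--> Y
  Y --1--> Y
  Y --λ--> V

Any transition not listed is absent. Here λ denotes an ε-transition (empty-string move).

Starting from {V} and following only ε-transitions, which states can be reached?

Begin with {V}.
No ε-moves leave this set, so the closure equals the set itself.

{V}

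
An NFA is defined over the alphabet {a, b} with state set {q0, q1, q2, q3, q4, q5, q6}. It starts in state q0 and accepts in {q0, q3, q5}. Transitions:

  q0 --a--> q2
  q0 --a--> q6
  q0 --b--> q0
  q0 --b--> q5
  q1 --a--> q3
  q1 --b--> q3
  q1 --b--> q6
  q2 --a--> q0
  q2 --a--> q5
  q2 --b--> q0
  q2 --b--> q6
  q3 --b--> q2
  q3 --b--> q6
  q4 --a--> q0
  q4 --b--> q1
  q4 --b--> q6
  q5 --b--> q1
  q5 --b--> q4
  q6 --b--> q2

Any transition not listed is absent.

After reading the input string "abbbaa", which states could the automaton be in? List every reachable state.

Start in {q0}.
Read 'a': q0→{q2, q6}; now {q2, q6}.
Read 'b': q2→{q0, q6}, q6→{q2}; now {q0, q2, q6}.
Read 'b': q0→{q0, q5}, q2→{q0, q6}, q6→{q2}; now {q0, q2, q5, q6}.
Read 'b': q0→{q0, q5}, q2→{q0, q6}, q5→{q1, q4}, q6→{q2}; now {q0, q1, q2, q4, q5, q6}.
Read 'a': q0→{q2, q6}, q1→{q3}, q2→{q0, q5}, q4→{q0}, q5→∅, q6→∅; now {q0, q2, q3, q5, q6}.
Read 'a': q0→{q2, q6}, q2→{q0, q5}, q3→∅, q5→∅, q6→∅; now {q0, q2, q5, q6}.

{q0, q2, q5, q6}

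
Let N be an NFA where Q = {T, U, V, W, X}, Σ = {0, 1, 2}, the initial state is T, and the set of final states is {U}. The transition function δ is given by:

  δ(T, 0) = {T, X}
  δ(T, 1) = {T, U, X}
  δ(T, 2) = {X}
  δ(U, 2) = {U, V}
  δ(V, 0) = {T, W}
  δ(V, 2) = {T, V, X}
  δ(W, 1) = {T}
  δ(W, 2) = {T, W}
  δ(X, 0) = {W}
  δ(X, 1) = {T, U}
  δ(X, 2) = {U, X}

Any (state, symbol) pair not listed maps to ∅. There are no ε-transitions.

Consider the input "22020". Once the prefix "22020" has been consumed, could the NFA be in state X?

Yes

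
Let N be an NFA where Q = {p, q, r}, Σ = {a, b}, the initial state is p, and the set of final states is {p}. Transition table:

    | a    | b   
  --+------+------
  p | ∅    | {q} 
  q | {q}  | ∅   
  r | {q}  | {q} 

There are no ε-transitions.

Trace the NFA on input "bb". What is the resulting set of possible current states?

Start in {p}.
Read 'b': p→{q}; now {q}.
Read 'b': q→∅; now ∅.

∅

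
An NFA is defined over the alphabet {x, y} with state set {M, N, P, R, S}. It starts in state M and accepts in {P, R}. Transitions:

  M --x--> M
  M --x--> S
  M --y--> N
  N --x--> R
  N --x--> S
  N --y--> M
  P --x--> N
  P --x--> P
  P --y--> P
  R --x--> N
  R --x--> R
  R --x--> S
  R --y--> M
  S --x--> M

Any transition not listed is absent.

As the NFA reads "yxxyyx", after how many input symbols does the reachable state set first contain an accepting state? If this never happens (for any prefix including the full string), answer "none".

2

Start in {M}.
Read 'y': M→{N}; now {N}.
Read 'x': N→{R, S}; now {R, S}.
None of the earlier sets intersect F, but {R, S} does.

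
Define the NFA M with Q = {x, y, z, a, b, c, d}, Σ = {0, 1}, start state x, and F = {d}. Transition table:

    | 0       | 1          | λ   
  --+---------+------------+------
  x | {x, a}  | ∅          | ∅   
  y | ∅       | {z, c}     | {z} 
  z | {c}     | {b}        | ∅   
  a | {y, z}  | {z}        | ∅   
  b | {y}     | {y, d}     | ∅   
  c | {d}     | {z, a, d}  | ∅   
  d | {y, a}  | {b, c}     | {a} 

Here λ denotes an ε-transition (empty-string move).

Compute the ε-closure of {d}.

Begin with {d}.
ε-move d → a; add a.

{a, d}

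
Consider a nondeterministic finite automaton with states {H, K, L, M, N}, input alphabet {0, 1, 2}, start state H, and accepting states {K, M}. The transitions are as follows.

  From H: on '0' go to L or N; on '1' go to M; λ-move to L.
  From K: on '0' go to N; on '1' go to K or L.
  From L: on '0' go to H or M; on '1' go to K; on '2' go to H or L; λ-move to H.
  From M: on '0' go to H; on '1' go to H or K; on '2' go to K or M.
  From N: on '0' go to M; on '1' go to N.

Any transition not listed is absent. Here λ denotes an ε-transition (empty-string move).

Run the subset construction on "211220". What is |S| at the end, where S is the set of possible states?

4

Start: ε-closure({H}) = {H, L}.
Read '2': {H, L} → {H, L}.
Read '1': {H, L} → {K, M}.
Read '1': {K, M} → {H, K, L}.
Read '2': {H, K, L} → {H, L}.
Read '2': {H, L} → {H, L}.
Read '0': {H, L} → {H, L, M, N}.
That set has 4 states.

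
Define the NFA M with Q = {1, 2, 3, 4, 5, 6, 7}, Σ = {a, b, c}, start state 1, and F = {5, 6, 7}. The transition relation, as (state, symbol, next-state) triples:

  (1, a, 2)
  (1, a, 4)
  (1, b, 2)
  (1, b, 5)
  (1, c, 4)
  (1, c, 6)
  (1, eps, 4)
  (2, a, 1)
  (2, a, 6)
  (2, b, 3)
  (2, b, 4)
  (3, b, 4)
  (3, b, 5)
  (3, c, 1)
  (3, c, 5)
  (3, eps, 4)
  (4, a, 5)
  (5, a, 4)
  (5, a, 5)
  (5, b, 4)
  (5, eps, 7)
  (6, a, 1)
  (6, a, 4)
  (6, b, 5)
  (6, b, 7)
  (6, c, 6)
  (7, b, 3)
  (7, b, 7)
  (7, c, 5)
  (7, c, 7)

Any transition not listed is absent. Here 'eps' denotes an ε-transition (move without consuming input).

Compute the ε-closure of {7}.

Begin with {7}.
No ε-moves leave this set, so the closure equals the set itself.

{7}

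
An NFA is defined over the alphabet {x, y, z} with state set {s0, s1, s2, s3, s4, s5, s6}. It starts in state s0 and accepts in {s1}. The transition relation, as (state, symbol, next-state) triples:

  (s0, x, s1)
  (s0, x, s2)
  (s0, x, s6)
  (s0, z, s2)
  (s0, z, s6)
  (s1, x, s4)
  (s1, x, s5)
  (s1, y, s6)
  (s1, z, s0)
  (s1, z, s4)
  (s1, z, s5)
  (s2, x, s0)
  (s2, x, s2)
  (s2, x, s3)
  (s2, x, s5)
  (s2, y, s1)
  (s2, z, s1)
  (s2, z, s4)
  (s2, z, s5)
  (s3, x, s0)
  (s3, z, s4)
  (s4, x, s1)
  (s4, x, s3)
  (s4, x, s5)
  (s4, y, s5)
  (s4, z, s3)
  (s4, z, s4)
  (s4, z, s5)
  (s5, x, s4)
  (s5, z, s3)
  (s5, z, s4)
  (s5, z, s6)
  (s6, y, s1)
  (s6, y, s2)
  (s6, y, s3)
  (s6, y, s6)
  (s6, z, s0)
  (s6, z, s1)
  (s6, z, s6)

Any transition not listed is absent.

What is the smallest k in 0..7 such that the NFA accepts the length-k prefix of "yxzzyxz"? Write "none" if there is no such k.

none

Start in {s0}.
Read 'y': s0→∅; now ∅.
The set is empty and remains empty for the remaining 6 symbols.
No reachable set along the way intersects F.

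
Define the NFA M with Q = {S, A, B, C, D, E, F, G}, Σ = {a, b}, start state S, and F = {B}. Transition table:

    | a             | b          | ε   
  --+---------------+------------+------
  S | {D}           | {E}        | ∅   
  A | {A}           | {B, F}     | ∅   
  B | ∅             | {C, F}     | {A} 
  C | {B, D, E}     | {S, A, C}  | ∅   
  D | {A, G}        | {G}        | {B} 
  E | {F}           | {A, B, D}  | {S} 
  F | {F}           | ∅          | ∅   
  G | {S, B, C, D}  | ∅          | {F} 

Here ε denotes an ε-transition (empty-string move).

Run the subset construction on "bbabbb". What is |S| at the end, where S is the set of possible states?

Start in {S}.
Read 'b': S→{E}; union {E}; ε-closure = {S, E}.
Read 'b': S→{E}, E→{A, B, D}; union {A, B, D, E}; ε-closure = {S, A, B, D, E}.
Read 'a': S→{D}, A→{A}, B→∅, D→{A, G}, E→{F}; union {A, D, F, G}; ε-closure = {A, B, D, F, G}.
Read 'b': A→{B, F}, B→{C, F}, D→{G}, F→∅, G→∅; union {B, C, F, G}; ε-closure = {A, B, C, F, G}.
Read 'b': A→{B, F}, B→{C, F}, C→{S, A, C}, F→∅, G→∅; now {S, A, B, C, F}.
Read 'b': S→{E}, A→{B, F}, B→{C, F}, C→{S, A, C}, F→∅; now {S, A, B, C, E, F}.
That set has 6 states.

6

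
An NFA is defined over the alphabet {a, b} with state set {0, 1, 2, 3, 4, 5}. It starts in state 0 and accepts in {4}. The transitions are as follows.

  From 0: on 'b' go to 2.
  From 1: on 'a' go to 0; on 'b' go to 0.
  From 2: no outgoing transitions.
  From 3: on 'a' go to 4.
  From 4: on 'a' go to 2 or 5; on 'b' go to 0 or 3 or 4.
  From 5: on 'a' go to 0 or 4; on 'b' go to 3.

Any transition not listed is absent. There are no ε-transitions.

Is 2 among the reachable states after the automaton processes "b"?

Yes

Start in {0}.
Read 'b': {0} → {2}.
State 2 is in {2}.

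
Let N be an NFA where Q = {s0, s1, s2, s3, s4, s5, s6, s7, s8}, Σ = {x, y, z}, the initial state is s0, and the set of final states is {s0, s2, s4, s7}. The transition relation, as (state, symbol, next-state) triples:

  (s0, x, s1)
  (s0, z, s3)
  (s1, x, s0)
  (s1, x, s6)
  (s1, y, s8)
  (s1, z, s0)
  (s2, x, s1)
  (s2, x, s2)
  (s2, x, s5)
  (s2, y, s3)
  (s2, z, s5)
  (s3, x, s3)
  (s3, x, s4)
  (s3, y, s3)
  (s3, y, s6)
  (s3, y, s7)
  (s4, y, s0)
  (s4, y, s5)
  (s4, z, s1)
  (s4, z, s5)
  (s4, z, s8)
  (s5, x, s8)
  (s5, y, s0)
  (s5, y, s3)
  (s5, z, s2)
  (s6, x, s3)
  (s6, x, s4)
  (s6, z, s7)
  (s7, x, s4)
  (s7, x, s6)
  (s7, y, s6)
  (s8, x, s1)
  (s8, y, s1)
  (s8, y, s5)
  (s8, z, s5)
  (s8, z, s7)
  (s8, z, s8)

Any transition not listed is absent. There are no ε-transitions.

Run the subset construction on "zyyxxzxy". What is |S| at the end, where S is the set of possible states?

Start in {s0}.
Read 'z': s0→{s3}; now {s3}.
Read 'y': s3→{s3, s6, s7}; now {s3, s6, s7}.
Read 'y': s3→{s3, s6, s7}, s6→∅, s7→{s6}; now {s3, s6, s7}.
Read 'x': s3→{s3, s4}, s6→{s3, s4}, s7→{s4, s6}; now {s3, s4, s6}.
Read 'x': s3→{s3, s4}, s4→∅, s6→{s3, s4}; now {s3, s4}.
Read 'z': s3→∅, s4→{s1, s5, s8}; now {s1, s5, s8}.
Read 'x': s1→{s0, s6}, s5→{s8}, s8→{s1}; now {s0, s1, s6, s8}.
Read 'y': s0→∅, s1→{s8}, s6→∅, s8→{s1, s5}; now {s1, s5, s8}.
That set has 3 states.

3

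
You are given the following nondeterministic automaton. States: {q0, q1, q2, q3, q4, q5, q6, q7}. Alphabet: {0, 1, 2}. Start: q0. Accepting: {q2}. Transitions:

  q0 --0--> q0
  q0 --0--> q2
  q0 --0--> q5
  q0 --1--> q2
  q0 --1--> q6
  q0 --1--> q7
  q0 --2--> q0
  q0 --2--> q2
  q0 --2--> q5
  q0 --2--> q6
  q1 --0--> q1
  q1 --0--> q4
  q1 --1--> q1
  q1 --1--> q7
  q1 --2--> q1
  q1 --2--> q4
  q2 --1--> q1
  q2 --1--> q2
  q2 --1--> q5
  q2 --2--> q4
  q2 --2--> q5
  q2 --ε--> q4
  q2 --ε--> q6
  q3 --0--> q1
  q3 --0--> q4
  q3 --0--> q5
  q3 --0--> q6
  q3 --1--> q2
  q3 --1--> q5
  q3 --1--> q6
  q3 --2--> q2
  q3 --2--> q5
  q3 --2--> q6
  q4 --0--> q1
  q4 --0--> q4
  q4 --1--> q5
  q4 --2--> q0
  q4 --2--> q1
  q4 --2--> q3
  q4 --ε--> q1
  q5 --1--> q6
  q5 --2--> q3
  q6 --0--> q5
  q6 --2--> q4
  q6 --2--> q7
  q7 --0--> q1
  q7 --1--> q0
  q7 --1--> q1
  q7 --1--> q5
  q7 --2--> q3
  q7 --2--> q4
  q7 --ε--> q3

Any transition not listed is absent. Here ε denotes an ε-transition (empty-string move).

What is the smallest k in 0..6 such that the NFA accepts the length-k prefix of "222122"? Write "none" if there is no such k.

1

Start in {q0}.
Read '2': {q0} → {q0, q1, q2, q4, q5, q6}.
None of the earlier sets intersect F, but {q0, q1, q2, q4, q5, q6} does.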